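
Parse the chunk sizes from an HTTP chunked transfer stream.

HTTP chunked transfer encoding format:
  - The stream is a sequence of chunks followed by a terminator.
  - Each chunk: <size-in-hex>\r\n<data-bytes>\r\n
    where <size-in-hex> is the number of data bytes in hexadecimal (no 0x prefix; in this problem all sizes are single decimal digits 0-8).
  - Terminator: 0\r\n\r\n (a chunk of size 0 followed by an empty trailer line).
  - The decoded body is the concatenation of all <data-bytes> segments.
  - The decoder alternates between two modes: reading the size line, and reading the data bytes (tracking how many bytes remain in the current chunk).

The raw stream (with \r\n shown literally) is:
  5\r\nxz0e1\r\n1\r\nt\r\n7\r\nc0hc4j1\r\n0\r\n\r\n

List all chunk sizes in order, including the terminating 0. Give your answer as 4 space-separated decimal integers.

Chunk 1: stream[0..1]='5' size=0x5=5, data at stream[3..8]='xz0e1' -> body[0..5], body so far='xz0e1'
Chunk 2: stream[10..11]='1' size=0x1=1, data at stream[13..14]='t' -> body[5..6], body so far='xz0e1t'
Chunk 3: stream[16..17]='7' size=0x7=7, data at stream[19..26]='c0hc4j1' -> body[6..13], body so far='xz0e1tc0hc4j1'
Chunk 4: stream[28..29]='0' size=0 (terminator). Final body='xz0e1tc0hc4j1' (13 bytes)

Answer: 5 1 7 0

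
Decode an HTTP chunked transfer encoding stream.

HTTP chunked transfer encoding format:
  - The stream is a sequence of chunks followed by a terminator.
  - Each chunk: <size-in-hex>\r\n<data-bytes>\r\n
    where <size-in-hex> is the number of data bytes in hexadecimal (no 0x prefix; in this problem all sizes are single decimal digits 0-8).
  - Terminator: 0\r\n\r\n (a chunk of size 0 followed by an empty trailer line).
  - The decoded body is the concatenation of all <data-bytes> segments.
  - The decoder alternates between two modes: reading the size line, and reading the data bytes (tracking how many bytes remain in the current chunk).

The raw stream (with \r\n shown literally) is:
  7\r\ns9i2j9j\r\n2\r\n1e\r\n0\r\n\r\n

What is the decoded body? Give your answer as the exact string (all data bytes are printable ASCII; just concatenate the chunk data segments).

Answer: s9i2j9j1e

Derivation:
Chunk 1: stream[0..1]='7' size=0x7=7, data at stream[3..10]='s9i2j9j' -> body[0..7], body so far='s9i2j9j'
Chunk 2: stream[12..13]='2' size=0x2=2, data at stream[15..17]='1e' -> body[7..9], body so far='s9i2j9j1e'
Chunk 3: stream[19..20]='0' size=0 (terminator). Final body='s9i2j9j1e' (9 bytes)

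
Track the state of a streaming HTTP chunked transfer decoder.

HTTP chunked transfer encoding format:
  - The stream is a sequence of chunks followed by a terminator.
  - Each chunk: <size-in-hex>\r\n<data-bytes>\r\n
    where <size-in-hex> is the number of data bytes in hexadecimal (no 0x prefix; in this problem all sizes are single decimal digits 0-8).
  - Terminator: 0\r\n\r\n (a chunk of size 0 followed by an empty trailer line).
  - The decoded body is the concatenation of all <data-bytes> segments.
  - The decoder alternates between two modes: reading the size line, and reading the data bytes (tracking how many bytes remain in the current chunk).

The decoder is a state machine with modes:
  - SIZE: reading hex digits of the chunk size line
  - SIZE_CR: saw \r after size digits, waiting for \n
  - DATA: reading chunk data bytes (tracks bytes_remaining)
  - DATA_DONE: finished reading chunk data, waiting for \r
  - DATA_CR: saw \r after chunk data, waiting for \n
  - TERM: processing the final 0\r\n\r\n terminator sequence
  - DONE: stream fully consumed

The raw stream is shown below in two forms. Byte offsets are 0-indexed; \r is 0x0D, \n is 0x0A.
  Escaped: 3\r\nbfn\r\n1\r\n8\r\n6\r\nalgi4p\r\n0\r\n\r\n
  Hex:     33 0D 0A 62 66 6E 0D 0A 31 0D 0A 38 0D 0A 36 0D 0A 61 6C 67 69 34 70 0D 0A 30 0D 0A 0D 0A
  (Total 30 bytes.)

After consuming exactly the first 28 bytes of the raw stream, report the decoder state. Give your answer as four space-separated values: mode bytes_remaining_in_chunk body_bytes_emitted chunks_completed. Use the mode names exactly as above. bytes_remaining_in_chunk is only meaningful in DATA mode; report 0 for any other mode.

Answer: TERM 0 10 3

Derivation:
Byte 0 = '3': mode=SIZE remaining=0 emitted=0 chunks_done=0
Byte 1 = 0x0D: mode=SIZE_CR remaining=0 emitted=0 chunks_done=0
Byte 2 = 0x0A: mode=DATA remaining=3 emitted=0 chunks_done=0
Byte 3 = 'b': mode=DATA remaining=2 emitted=1 chunks_done=0
Byte 4 = 'f': mode=DATA remaining=1 emitted=2 chunks_done=0
Byte 5 = 'n': mode=DATA_DONE remaining=0 emitted=3 chunks_done=0
Byte 6 = 0x0D: mode=DATA_CR remaining=0 emitted=3 chunks_done=0
Byte 7 = 0x0A: mode=SIZE remaining=0 emitted=3 chunks_done=1
Byte 8 = '1': mode=SIZE remaining=0 emitted=3 chunks_done=1
Byte 9 = 0x0D: mode=SIZE_CR remaining=0 emitted=3 chunks_done=1
Byte 10 = 0x0A: mode=DATA remaining=1 emitted=3 chunks_done=1
Byte 11 = '8': mode=DATA_DONE remaining=0 emitted=4 chunks_done=1
Byte 12 = 0x0D: mode=DATA_CR remaining=0 emitted=4 chunks_done=1
Byte 13 = 0x0A: mode=SIZE remaining=0 emitted=4 chunks_done=2
Byte 14 = '6': mode=SIZE remaining=0 emitted=4 chunks_done=2
Byte 15 = 0x0D: mode=SIZE_CR remaining=0 emitted=4 chunks_done=2
Byte 16 = 0x0A: mode=DATA remaining=6 emitted=4 chunks_done=2
Byte 17 = 'a': mode=DATA remaining=5 emitted=5 chunks_done=2
Byte 18 = 'l': mode=DATA remaining=4 emitted=6 chunks_done=2
Byte 19 = 'g': mode=DATA remaining=3 emitted=7 chunks_done=2
Byte 20 = 'i': mode=DATA remaining=2 emitted=8 chunks_done=2
Byte 21 = '4': mode=DATA remaining=1 emitted=9 chunks_done=2
Byte 22 = 'p': mode=DATA_DONE remaining=0 emitted=10 chunks_done=2
Byte 23 = 0x0D: mode=DATA_CR remaining=0 emitted=10 chunks_done=2
Byte 24 = 0x0A: mode=SIZE remaining=0 emitted=10 chunks_done=3
Byte 25 = '0': mode=SIZE remaining=0 emitted=10 chunks_done=3
Byte 26 = 0x0D: mode=SIZE_CR remaining=0 emitted=10 chunks_done=3
Byte 27 = 0x0A: mode=TERM remaining=0 emitted=10 chunks_done=3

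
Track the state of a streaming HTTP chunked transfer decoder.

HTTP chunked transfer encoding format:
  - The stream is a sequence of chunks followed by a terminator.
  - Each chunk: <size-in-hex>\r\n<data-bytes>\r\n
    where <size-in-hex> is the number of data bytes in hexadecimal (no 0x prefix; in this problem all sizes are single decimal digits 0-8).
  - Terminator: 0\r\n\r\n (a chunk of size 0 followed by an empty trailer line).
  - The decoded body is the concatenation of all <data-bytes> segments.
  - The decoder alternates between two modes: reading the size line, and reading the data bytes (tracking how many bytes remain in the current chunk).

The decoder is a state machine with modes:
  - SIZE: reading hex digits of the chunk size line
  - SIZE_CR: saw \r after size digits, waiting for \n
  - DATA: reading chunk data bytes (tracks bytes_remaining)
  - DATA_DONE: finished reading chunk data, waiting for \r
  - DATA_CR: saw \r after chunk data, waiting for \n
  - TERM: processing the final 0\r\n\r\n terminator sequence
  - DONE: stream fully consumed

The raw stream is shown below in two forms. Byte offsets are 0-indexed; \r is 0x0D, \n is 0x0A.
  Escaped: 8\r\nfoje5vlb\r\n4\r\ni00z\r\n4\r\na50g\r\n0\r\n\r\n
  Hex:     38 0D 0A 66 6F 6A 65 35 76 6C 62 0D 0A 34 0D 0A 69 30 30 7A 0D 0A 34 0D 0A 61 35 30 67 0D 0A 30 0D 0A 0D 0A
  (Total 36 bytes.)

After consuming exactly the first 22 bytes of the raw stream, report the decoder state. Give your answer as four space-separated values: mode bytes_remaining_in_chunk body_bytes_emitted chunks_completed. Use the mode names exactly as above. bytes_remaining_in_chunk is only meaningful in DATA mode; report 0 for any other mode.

Byte 0 = '8': mode=SIZE remaining=0 emitted=0 chunks_done=0
Byte 1 = 0x0D: mode=SIZE_CR remaining=0 emitted=0 chunks_done=0
Byte 2 = 0x0A: mode=DATA remaining=8 emitted=0 chunks_done=0
Byte 3 = 'f': mode=DATA remaining=7 emitted=1 chunks_done=0
Byte 4 = 'o': mode=DATA remaining=6 emitted=2 chunks_done=0
Byte 5 = 'j': mode=DATA remaining=5 emitted=3 chunks_done=0
Byte 6 = 'e': mode=DATA remaining=4 emitted=4 chunks_done=0
Byte 7 = '5': mode=DATA remaining=3 emitted=5 chunks_done=0
Byte 8 = 'v': mode=DATA remaining=2 emitted=6 chunks_done=0
Byte 9 = 'l': mode=DATA remaining=1 emitted=7 chunks_done=0
Byte 10 = 'b': mode=DATA_DONE remaining=0 emitted=8 chunks_done=0
Byte 11 = 0x0D: mode=DATA_CR remaining=0 emitted=8 chunks_done=0
Byte 12 = 0x0A: mode=SIZE remaining=0 emitted=8 chunks_done=1
Byte 13 = '4': mode=SIZE remaining=0 emitted=8 chunks_done=1
Byte 14 = 0x0D: mode=SIZE_CR remaining=0 emitted=8 chunks_done=1
Byte 15 = 0x0A: mode=DATA remaining=4 emitted=8 chunks_done=1
Byte 16 = 'i': mode=DATA remaining=3 emitted=9 chunks_done=1
Byte 17 = '0': mode=DATA remaining=2 emitted=10 chunks_done=1
Byte 18 = '0': mode=DATA remaining=1 emitted=11 chunks_done=1
Byte 19 = 'z': mode=DATA_DONE remaining=0 emitted=12 chunks_done=1
Byte 20 = 0x0D: mode=DATA_CR remaining=0 emitted=12 chunks_done=1
Byte 21 = 0x0A: mode=SIZE remaining=0 emitted=12 chunks_done=2

Answer: SIZE 0 12 2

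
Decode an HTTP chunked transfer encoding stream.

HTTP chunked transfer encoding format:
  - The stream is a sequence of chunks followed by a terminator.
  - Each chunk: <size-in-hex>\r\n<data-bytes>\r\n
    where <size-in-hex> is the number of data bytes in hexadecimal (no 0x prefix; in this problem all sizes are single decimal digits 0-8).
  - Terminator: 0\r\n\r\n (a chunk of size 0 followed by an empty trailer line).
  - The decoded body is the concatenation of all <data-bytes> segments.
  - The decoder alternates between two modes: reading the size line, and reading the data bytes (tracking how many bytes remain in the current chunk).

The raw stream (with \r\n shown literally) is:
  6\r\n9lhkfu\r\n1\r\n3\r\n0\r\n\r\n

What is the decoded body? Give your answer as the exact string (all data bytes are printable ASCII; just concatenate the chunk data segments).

Answer: 9lhkfu3

Derivation:
Chunk 1: stream[0..1]='6' size=0x6=6, data at stream[3..9]='9lhkfu' -> body[0..6], body so far='9lhkfu'
Chunk 2: stream[11..12]='1' size=0x1=1, data at stream[14..15]='3' -> body[6..7], body so far='9lhkfu3'
Chunk 3: stream[17..18]='0' size=0 (terminator). Final body='9lhkfu3' (7 bytes)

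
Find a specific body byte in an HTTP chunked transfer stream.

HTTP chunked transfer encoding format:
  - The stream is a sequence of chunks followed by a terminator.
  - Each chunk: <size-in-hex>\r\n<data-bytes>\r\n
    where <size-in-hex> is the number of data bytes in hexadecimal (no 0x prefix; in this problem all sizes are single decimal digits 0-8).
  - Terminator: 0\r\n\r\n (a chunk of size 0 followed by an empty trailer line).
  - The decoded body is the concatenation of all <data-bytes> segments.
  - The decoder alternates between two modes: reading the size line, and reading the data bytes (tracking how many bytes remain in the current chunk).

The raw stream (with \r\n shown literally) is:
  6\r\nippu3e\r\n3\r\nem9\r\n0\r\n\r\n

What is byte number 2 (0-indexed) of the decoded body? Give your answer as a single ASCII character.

Chunk 1: stream[0..1]='6' size=0x6=6, data at stream[3..9]='ippu3e' -> body[0..6], body so far='ippu3e'
Chunk 2: stream[11..12]='3' size=0x3=3, data at stream[14..17]='em9' -> body[6..9], body so far='ippu3eem9'
Chunk 3: stream[19..20]='0' size=0 (terminator). Final body='ippu3eem9' (9 bytes)
Body byte 2 = 'p'

Answer: p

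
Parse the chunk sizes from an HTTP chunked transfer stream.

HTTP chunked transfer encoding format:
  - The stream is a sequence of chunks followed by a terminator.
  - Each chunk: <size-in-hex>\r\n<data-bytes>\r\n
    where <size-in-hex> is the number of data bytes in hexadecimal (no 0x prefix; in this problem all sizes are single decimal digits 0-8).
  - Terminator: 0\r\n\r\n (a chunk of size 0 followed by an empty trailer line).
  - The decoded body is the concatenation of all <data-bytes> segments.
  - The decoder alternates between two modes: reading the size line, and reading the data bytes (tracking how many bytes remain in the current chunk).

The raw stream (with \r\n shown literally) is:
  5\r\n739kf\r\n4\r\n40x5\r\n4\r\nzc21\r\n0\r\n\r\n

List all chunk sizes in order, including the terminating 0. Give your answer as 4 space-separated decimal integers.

Answer: 5 4 4 0

Derivation:
Chunk 1: stream[0..1]='5' size=0x5=5, data at stream[3..8]='739kf' -> body[0..5], body so far='739kf'
Chunk 2: stream[10..11]='4' size=0x4=4, data at stream[13..17]='40x5' -> body[5..9], body so far='739kf40x5'
Chunk 3: stream[19..20]='4' size=0x4=4, data at stream[22..26]='zc21' -> body[9..13], body so far='739kf40x5zc21'
Chunk 4: stream[28..29]='0' size=0 (terminator). Final body='739kf40x5zc21' (13 bytes)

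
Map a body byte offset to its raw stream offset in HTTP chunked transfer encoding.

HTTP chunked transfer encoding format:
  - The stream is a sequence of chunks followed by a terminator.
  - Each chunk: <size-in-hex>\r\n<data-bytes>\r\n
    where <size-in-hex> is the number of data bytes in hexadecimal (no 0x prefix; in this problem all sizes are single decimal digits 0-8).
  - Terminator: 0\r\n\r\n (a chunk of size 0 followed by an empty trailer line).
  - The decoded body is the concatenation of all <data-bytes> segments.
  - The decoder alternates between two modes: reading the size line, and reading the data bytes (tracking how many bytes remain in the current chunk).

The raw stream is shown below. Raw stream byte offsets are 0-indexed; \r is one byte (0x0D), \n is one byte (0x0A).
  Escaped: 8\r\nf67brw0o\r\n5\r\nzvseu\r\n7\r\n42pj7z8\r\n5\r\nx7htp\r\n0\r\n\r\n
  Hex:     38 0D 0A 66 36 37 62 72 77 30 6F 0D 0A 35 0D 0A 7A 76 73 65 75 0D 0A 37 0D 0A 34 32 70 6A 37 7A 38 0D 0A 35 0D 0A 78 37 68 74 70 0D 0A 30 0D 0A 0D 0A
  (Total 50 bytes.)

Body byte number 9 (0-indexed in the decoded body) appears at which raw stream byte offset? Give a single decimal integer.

Chunk 1: stream[0..1]='8' size=0x8=8, data at stream[3..11]='f67brw0o' -> body[0..8], body so far='f67brw0o'
Chunk 2: stream[13..14]='5' size=0x5=5, data at stream[16..21]='zvseu' -> body[8..13], body so far='f67brw0ozvseu'
Chunk 3: stream[23..24]='7' size=0x7=7, data at stream[26..33]='42pj7z8' -> body[13..20], body so far='f67brw0ozvseu42pj7z8'
Chunk 4: stream[35..36]='5' size=0x5=5, data at stream[38..43]='x7htp' -> body[20..25], body so far='f67brw0ozvseu42pj7z8x7htp'
Chunk 5: stream[45..46]='0' size=0 (terminator). Final body='f67brw0ozvseu42pj7z8x7htp' (25 bytes)
Body byte 9 at stream offset 17

Answer: 17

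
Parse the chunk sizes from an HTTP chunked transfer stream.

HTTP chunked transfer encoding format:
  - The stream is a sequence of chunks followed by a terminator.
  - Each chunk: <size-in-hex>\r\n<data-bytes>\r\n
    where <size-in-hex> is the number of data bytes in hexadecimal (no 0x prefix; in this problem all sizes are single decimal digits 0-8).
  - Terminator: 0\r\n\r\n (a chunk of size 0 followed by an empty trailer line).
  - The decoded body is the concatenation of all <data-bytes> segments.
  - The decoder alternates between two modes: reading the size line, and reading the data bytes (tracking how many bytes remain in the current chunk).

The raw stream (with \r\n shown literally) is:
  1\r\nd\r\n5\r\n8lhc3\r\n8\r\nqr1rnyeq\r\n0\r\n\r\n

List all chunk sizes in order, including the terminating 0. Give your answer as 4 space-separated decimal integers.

Chunk 1: stream[0..1]='1' size=0x1=1, data at stream[3..4]='d' -> body[0..1], body so far='d'
Chunk 2: stream[6..7]='5' size=0x5=5, data at stream[9..14]='8lhc3' -> body[1..6], body so far='d8lhc3'
Chunk 3: stream[16..17]='8' size=0x8=8, data at stream[19..27]='qr1rnyeq' -> body[6..14], body so far='d8lhc3qr1rnyeq'
Chunk 4: stream[29..30]='0' size=0 (terminator). Final body='d8lhc3qr1rnyeq' (14 bytes)

Answer: 1 5 8 0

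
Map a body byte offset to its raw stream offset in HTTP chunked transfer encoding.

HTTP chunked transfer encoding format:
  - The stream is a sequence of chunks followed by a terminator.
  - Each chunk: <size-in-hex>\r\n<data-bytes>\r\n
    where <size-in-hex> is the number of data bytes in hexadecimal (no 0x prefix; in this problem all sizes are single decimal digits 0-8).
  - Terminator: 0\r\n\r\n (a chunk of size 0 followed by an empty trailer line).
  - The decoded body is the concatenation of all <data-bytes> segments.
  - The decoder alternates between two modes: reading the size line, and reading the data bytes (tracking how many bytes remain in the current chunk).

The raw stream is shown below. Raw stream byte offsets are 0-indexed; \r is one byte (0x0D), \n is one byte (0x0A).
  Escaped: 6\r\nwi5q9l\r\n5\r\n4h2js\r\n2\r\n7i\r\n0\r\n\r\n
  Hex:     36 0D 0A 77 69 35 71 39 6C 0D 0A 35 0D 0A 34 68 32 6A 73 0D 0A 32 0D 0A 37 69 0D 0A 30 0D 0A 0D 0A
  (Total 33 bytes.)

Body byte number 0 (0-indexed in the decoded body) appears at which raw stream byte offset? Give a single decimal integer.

Answer: 3

Derivation:
Chunk 1: stream[0..1]='6' size=0x6=6, data at stream[3..9]='wi5q9l' -> body[0..6], body so far='wi5q9l'
Chunk 2: stream[11..12]='5' size=0x5=5, data at stream[14..19]='4h2js' -> body[6..11], body so far='wi5q9l4h2js'
Chunk 3: stream[21..22]='2' size=0x2=2, data at stream[24..26]='7i' -> body[11..13], body so far='wi5q9l4h2js7i'
Chunk 4: stream[28..29]='0' size=0 (terminator). Final body='wi5q9l4h2js7i' (13 bytes)
Body byte 0 at stream offset 3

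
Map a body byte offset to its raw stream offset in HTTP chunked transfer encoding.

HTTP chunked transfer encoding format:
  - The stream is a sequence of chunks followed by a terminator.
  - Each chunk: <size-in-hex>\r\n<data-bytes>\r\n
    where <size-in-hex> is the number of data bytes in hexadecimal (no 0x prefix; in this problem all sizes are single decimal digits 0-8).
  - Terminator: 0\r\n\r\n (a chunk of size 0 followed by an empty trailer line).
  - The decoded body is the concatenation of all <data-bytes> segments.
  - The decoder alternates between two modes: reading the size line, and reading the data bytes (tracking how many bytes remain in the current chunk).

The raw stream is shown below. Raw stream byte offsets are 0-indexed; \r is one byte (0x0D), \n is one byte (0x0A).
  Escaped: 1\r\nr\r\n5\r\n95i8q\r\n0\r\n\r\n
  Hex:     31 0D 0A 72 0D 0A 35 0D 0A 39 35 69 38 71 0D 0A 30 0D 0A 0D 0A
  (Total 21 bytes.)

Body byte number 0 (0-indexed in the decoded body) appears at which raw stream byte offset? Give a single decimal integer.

Chunk 1: stream[0..1]='1' size=0x1=1, data at stream[3..4]='r' -> body[0..1], body so far='r'
Chunk 2: stream[6..7]='5' size=0x5=5, data at stream[9..14]='95i8q' -> body[1..6], body so far='r95i8q'
Chunk 3: stream[16..17]='0' size=0 (terminator). Final body='r95i8q' (6 bytes)
Body byte 0 at stream offset 3

Answer: 3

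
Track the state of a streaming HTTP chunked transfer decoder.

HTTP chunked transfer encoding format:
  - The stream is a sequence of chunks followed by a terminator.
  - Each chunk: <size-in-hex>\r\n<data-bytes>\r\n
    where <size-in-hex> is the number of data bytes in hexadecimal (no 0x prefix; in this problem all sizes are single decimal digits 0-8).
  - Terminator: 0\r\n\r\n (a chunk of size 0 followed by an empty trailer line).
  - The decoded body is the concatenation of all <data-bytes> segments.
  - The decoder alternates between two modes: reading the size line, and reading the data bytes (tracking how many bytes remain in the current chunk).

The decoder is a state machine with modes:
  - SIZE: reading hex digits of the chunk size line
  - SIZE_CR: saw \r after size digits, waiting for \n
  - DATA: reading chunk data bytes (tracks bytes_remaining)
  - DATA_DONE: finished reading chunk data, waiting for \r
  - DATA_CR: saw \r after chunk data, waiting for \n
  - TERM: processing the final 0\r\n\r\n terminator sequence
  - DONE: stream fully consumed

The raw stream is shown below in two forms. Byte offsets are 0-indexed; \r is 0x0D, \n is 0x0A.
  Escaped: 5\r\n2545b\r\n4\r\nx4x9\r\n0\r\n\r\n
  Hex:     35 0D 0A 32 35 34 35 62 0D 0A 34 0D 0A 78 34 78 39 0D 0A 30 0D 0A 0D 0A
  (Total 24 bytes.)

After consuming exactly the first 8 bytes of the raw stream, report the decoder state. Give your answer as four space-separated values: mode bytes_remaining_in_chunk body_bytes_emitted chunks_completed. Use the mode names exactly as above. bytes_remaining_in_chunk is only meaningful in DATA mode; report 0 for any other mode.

Answer: DATA_DONE 0 5 0

Derivation:
Byte 0 = '5': mode=SIZE remaining=0 emitted=0 chunks_done=0
Byte 1 = 0x0D: mode=SIZE_CR remaining=0 emitted=0 chunks_done=0
Byte 2 = 0x0A: mode=DATA remaining=5 emitted=0 chunks_done=0
Byte 3 = '2': mode=DATA remaining=4 emitted=1 chunks_done=0
Byte 4 = '5': mode=DATA remaining=3 emitted=2 chunks_done=0
Byte 5 = '4': mode=DATA remaining=2 emitted=3 chunks_done=0
Byte 6 = '5': mode=DATA remaining=1 emitted=4 chunks_done=0
Byte 7 = 'b': mode=DATA_DONE remaining=0 emitted=5 chunks_done=0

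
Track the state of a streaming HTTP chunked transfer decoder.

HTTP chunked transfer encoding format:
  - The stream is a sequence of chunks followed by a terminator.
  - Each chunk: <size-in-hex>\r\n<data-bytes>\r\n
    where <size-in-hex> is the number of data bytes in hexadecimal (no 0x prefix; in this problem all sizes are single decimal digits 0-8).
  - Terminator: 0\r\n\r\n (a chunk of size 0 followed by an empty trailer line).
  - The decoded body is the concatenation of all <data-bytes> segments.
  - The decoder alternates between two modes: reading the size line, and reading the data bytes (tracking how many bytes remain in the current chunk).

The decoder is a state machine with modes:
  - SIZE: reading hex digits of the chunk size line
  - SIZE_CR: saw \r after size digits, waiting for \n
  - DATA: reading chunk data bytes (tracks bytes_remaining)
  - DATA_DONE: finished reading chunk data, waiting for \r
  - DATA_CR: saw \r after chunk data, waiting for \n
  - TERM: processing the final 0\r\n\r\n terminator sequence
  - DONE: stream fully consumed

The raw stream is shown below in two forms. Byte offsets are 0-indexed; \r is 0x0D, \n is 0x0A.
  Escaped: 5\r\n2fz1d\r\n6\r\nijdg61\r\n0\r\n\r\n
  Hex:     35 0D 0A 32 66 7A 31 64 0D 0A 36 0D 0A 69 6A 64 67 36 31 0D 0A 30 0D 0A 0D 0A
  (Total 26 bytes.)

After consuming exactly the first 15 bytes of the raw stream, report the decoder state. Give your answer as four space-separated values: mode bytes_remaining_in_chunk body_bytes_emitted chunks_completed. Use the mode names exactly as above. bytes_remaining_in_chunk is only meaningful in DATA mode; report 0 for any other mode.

Answer: DATA 4 7 1

Derivation:
Byte 0 = '5': mode=SIZE remaining=0 emitted=0 chunks_done=0
Byte 1 = 0x0D: mode=SIZE_CR remaining=0 emitted=0 chunks_done=0
Byte 2 = 0x0A: mode=DATA remaining=5 emitted=0 chunks_done=0
Byte 3 = '2': mode=DATA remaining=4 emitted=1 chunks_done=0
Byte 4 = 'f': mode=DATA remaining=3 emitted=2 chunks_done=0
Byte 5 = 'z': mode=DATA remaining=2 emitted=3 chunks_done=0
Byte 6 = '1': mode=DATA remaining=1 emitted=4 chunks_done=0
Byte 7 = 'd': mode=DATA_DONE remaining=0 emitted=5 chunks_done=0
Byte 8 = 0x0D: mode=DATA_CR remaining=0 emitted=5 chunks_done=0
Byte 9 = 0x0A: mode=SIZE remaining=0 emitted=5 chunks_done=1
Byte 10 = '6': mode=SIZE remaining=0 emitted=5 chunks_done=1
Byte 11 = 0x0D: mode=SIZE_CR remaining=0 emitted=5 chunks_done=1
Byte 12 = 0x0A: mode=DATA remaining=6 emitted=5 chunks_done=1
Byte 13 = 'i': mode=DATA remaining=5 emitted=6 chunks_done=1
Byte 14 = 'j': mode=DATA remaining=4 emitted=7 chunks_done=1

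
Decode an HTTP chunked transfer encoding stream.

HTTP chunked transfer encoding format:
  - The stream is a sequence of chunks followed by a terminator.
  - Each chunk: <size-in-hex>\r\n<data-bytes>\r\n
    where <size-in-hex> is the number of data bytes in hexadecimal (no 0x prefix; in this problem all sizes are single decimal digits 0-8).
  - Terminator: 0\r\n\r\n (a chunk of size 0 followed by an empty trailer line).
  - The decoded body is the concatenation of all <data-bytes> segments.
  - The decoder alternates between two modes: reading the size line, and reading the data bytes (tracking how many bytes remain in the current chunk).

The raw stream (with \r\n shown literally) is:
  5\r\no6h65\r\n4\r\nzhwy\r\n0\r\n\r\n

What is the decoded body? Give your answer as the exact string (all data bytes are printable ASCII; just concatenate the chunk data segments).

Answer: o6h65zhwy

Derivation:
Chunk 1: stream[0..1]='5' size=0x5=5, data at stream[3..8]='o6h65' -> body[0..5], body so far='o6h65'
Chunk 2: stream[10..11]='4' size=0x4=4, data at stream[13..17]='zhwy' -> body[5..9], body so far='o6h65zhwy'
Chunk 3: stream[19..20]='0' size=0 (terminator). Final body='o6h65zhwy' (9 bytes)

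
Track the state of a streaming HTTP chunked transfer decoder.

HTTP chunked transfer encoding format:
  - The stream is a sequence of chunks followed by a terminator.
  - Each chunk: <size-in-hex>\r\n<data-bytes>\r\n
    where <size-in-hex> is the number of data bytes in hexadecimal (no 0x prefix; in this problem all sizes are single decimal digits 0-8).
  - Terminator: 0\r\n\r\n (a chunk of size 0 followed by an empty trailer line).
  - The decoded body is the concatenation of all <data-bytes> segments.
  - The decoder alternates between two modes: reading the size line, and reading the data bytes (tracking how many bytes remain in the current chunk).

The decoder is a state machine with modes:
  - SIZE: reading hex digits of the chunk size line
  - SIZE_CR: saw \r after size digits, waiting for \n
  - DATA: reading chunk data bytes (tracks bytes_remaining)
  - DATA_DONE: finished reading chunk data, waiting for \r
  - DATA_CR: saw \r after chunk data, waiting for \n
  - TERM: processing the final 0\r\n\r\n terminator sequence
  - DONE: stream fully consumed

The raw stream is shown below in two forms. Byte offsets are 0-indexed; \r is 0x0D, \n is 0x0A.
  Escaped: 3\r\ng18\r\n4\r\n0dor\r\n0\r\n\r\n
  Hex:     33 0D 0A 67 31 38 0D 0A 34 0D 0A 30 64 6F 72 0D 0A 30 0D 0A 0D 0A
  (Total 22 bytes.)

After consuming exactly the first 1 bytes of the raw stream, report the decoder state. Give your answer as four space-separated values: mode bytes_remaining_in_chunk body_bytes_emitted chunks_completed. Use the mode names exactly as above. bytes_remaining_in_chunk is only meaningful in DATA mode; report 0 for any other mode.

Byte 0 = '3': mode=SIZE remaining=0 emitted=0 chunks_done=0

Answer: SIZE 0 0 0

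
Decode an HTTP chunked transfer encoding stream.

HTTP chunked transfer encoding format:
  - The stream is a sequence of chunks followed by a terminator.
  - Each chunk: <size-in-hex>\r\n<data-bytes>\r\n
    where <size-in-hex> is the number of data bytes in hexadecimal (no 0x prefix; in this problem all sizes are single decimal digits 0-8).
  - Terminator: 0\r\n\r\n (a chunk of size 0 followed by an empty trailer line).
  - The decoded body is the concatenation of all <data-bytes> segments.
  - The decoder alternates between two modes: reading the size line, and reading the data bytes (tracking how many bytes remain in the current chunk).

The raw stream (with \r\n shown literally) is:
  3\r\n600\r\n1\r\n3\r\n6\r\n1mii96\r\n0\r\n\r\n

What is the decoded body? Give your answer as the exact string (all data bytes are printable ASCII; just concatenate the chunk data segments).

Chunk 1: stream[0..1]='3' size=0x3=3, data at stream[3..6]='600' -> body[0..3], body so far='600'
Chunk 2: stream[8..9]='1' size=0x1=1, data at stream[11..12]='3' -> body[3..4], body so far='6003'
Chunk 3: stream[14..15]='6' size=0x6=6, data at stream[17..23]='1mii96' -> body[4..10], body so far='60031mii96'
Chunk 4: stream[25..26]='0' size=0 (terminator). Final body='60031mii96' (10 bytes)

Answer: 60031mii96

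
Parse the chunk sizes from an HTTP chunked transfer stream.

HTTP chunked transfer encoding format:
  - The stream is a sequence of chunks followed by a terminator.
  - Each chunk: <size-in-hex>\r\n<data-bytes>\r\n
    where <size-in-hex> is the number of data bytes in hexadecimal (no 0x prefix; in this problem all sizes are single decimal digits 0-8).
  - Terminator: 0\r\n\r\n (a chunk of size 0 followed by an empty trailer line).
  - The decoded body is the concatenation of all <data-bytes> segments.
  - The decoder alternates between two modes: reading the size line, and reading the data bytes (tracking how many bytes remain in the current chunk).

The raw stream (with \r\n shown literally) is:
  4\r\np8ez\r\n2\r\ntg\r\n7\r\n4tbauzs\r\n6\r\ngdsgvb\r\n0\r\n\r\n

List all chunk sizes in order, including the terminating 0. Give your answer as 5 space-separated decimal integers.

Chunk 1: stream[0..1]='4' size=0x4=4, data at stream[3..7]='p8ez' -> body[0..4], body so far='p8ez'
Chunk 2: stream[9..10]='2' size=0x2=2, data at stream[12..14]='tg' -> body[4..6], body so far='p8eztg'
Chunk 3: stream[16..17]='7' size=0x7=7, data at stream[19..26]='4tbauzs' -> body[6..13], body so far='p8eztg4tbauzs'
Chunk 4: stream[28..29]='6' size=0x6=6, data at stream[31..37]='gdsgvb' -> body[13..19], body so far='p8eztg4tbauzsgdsgvb'
Chunk 5: stream[39..40]='0' size=0 (terminator). Final body='p8eztg4tbauzsgdsgvb' (19 bytes)

Answer: 4 2 7 6 0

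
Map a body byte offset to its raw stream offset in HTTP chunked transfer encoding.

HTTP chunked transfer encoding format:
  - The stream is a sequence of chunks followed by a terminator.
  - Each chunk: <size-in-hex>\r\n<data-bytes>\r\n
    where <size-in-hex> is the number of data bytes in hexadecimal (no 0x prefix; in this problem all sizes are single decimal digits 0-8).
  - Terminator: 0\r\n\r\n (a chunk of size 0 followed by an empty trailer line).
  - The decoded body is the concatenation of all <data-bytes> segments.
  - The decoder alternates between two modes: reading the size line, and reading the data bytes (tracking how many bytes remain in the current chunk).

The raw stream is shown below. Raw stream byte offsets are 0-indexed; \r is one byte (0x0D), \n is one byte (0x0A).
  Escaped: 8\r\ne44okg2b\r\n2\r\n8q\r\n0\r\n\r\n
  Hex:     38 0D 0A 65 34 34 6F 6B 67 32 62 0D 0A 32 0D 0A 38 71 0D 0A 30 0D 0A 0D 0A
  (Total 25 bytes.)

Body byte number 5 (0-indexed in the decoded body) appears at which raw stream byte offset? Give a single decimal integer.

Answer: 8

Derivation:
Chunk 1: stream[0..1]='8' size=0x8=8, data at stream[3..11]='e44okg2b' -> body[0..8], body so far='e44okg2b'
Chunk 2: stream[13..14]='2' size=0x2=2, data at stream[16..18]='8q' -> body[8..10], body so far='e44okg2b8q'
Chunk 3: stream[20..21]='0' size=0 (terminator). Final body='e44okg2b8q' (10 bytes)
Body byte 5 at stream offset 8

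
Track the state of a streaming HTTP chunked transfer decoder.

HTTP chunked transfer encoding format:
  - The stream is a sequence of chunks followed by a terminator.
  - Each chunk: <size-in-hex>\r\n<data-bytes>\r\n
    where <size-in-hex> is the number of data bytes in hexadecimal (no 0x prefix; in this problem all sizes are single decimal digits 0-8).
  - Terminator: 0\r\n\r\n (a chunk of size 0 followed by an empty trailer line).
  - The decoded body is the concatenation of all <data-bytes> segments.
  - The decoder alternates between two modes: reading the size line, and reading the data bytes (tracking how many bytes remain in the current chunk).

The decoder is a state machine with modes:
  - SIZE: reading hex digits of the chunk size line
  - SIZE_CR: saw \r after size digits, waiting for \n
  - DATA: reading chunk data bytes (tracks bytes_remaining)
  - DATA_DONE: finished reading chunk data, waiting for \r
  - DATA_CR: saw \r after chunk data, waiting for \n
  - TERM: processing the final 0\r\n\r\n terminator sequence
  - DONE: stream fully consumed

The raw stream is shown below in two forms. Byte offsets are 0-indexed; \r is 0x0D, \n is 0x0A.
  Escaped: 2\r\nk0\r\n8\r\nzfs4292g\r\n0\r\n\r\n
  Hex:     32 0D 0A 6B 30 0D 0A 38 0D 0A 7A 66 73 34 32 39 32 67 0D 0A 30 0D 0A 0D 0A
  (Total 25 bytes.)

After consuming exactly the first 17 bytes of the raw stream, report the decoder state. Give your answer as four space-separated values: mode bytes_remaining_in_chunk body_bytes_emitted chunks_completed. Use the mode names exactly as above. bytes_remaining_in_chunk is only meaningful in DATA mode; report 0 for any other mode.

Answer: DATA 1 9 1

Derivation:
Byte 0 = '2': mode=SIZE remaining=0 emitted=0 chunks_done=0
Byte 1 = 0x0D: mode=SIZE_CR remaining=0 emitted=0 chunks_done=0
Byte 2 = 0x0A: mode=DATA remaining=2 emitted=0 chunks_done=0
Byte 3 = 'k': mode=DATA remaining=1 emitted=1 chunks_done=0
Byte 4 = '0': mode=DATA_DONE remaining=0 emitted=2 chunks_done=0
Byte 5 = 0x0D: mode=DATA_CR remaining=0 emitted=2 chunks_done=0
Byte 6 = 0x0A: mode=SIZE remaining=0 emitted=2 chunks_done=1
Byte 7 = '8': mode=SIZE remaining=0 emitted=2 chunks_done=1
Byte 8 = 0x0D: mode=SIZE_CR remaining=0 emitted=2 chunks_done=1
Byte 9 = 0x0A: mode=DATA remaining=8 emitted=2 chunks_done=1
Byte 10 = 'z': mode=DATA remaining=7 emitted=3 chunks_done=1
Byte 11 = 'f': mode=DATA remaining=6 emitted=4 chunks_done=1
Byte 12 = 's': mode=DATA remaining=5 emitted=5 chunks_done=1
Byte 13 = '4': mode=DATA remaining=4 emitted=6 chunks_done=1
Byte 14 = '2': mode=DATA remaining=3 emitted=7 chunks_done=1
Byte 15 = '9': mode=DATA remaining=2 emitted=8 chunks_done=1
Byte 16 = '2': mode=DATA remaining=1 emitted=9 chunks_done=1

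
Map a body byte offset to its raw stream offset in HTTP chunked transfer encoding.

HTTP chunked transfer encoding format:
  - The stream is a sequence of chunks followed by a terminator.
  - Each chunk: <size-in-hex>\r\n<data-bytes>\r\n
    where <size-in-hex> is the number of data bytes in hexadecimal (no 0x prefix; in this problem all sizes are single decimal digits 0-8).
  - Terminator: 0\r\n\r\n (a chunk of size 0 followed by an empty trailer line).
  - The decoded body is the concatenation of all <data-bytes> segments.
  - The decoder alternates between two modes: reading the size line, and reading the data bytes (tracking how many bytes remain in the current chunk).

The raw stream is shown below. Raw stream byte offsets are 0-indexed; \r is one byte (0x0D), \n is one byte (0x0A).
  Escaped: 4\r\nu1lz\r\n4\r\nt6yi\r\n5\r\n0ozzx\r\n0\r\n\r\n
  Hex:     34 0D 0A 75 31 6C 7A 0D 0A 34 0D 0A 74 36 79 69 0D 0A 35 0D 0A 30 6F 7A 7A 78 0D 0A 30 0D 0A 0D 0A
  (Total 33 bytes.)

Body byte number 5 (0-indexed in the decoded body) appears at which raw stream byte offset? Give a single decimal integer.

Chunk 1: stream[0..1]='4' size=0x4=4, data at stream[3..7]='u1lz' -> body[0..4], body so far='u1lz'
Chunk 2: stream[9..10]='4' size=0x4=4, data at stream[12..16]='t6yi' -> body[4..8], body so far='u1lzt6yi'
Chunk 3: stream[18..19]='5' size=0x5=5, data at stream[21..26]='0ozzx' -> body[8..13], body so far='u1lzt6yi0ozzx'
Chunk 4: stream[28..29]='0' size=0 (terminator). Final body='u1lzt6yi0ozzx' (13 bytes)
Body byte 5 at stream offset 13

Answer: 13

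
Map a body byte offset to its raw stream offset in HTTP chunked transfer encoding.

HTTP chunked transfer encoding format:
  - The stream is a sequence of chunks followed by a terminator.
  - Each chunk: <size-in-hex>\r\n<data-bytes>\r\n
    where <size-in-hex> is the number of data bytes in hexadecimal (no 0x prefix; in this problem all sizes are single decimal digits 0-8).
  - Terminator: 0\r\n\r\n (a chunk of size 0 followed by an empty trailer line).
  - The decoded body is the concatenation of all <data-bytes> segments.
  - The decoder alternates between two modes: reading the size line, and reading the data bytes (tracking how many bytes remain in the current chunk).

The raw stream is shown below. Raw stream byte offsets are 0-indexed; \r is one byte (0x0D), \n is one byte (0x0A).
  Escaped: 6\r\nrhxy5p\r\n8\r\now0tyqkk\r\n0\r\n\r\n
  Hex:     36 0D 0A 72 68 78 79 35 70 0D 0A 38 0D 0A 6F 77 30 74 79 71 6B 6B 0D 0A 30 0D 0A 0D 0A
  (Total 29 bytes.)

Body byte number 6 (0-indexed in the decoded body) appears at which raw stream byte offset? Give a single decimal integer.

Answer: 14

Derivation:
Chunk 1: stream[0..1]='6' size=0x6=6, data at stream[3..9]='rhxy5p' -> body[0..6], body so far='rhxy5p'
Chunk 2: stream[11..12]='8' size=0x8=8, data at stream[14..22]='ow0tyqkk' -> body[6..14], body so far='rhxy5pow0tyqkk'
Chunk 3: stream[24..25]='0' size=0 (terminator). Final body='rhxy5pow0tyqkk' (14 bytes)
Body byte 6 at stream offset 14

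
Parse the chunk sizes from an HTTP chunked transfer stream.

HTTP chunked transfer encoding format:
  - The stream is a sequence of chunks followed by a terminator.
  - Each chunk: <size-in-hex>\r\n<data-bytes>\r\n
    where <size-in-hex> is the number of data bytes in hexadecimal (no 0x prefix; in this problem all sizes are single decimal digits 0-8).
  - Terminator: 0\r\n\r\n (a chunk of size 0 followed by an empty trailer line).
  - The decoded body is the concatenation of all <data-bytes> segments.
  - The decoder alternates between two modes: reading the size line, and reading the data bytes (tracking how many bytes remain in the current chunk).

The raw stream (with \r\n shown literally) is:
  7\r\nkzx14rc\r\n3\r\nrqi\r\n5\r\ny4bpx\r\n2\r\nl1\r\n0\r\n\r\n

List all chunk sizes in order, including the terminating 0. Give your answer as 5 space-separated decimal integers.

Chunk 1: stream[0..1]='7' size=0x7=7, data at stream[3..10]='kzx14rc' -> body[0..7], body so far='kzx14rc'
Chunk 2: stream[12..13]='3' size=0x3=3, data at stream[15..18]='rqi' -> body[7..10], body so far='kzx14rcrqi'
Chunk 3: stream[20..21]='5' size=0x5=5, data at stream[23..28]='y4bpx' -> body[10..15], body so far='kzx14rcrqiy4bpx'
Chunk 4: stream[30..31]='2' size=0x2=2, data at stream[33..35]='l1' -> body[15..17], body so far='kzx14rcrqiy4bpxl1'
Chunk 5: stream[37..38]='0' size=0 (terminator). Final body='kzx14rcrqiy4bpxl1' (17 bytes)

Answer: 7 3 5 2 0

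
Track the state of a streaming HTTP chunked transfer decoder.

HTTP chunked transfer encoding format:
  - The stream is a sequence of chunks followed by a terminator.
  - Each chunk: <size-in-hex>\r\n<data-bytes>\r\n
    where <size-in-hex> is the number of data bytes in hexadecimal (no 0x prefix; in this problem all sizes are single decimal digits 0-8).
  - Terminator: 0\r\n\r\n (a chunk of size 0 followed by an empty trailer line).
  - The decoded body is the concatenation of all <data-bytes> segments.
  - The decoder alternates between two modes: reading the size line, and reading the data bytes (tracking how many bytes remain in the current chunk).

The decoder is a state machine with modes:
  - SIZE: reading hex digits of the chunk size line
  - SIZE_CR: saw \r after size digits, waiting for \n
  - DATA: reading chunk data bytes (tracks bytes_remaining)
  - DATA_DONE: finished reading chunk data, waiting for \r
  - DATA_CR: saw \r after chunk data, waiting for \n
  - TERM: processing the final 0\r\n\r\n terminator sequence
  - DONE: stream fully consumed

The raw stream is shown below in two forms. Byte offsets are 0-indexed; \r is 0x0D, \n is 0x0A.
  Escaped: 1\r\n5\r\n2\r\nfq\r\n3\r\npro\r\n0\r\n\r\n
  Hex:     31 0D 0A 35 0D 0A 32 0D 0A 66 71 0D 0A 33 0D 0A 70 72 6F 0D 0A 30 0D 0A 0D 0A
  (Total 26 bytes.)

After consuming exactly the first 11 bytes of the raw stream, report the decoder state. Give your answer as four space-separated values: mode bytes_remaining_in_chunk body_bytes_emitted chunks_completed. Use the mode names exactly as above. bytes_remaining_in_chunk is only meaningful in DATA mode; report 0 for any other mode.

Answer: DATA_DONE 0 3 1

Derivation:
Byte 0 = '1': mode=SIZE remaining=0 emitted=0 chunks_done=0
Byte 1 = 0x0D: mode=SIZE_CR remaining=0 emitted=0 chunks_done=0
Byte 2 = 0x0A: mode=DATA remaining=1 emitted=0 chunks_done=0
Byte 3 = '5': mode=DATA_DONE remaining=0 emitted=1 chunks_done=0
Byte 4 = 0x0D: mode=DATA_CR remaining=0 emitted=1 chunks_done=0
Byte 5 = 0x0A: mode=SIZE remaining=0 emitted=1 chunks_done=1
Byte 6 = '2': mode=SIZE remaining=0 emitted=1 chunks_done=1
Byte 7 = 0x0D: mode=SIZE_CR remaining=0 emitted=1 chunks_done=1
Byte 8 = 0x0A: mode=DATA remaining=2 emitted=1 chunks_done=1
Byte 9 = 'f': mode=DATA remaining=1 emitted=2 chunks_done=1
Byte 10 = 'q': mode=DATA_DONE remaining=0 emitted=3 chunks_done=1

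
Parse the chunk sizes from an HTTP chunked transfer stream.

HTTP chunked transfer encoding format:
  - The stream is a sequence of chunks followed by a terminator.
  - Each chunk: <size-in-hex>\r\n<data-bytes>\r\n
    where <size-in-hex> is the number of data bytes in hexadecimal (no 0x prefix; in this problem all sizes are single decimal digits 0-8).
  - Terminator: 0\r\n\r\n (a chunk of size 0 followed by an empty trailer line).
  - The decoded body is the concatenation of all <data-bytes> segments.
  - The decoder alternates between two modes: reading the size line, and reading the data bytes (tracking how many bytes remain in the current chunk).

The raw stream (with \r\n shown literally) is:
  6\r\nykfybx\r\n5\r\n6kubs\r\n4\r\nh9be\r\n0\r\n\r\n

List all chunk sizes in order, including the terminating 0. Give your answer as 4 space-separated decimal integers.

Chunk 1: stream[0..1]='6' size=0x6=6, data at stream[3..9]='ykfybx' -> body[0..6], body so far='ykfybx'
Chunk 2: stream[11..12]='5' size=0x5=5, data at stream[14..19]='6kubs' -> body[6..11], body so far='ykfybx6kubs'
Chunk 3: stream[21..22]='4' size=0x4=4, data at stream[24..28]='h9be' -> body[11..15], body so far='ykfybx6kubsh9be'
Chunk 4: stream[30..31]='0' size=0 (terminator). Final body='ykfybx6kubsh9be' (15 bytes)

Answer: 6 5 4 0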